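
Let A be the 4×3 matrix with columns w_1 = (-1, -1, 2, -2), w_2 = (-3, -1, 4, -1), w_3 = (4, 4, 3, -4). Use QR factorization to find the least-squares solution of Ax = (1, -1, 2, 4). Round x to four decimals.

x = (-1.8891, 1.0536, 0.0234)

q_1 = w_1/‖w_1‖ = (-1, -1, 2, -2)/3.1623 = (-0.3162, -0.3162, 0.6325, -0.6325).
r_{12} = q_1·w_2 = 4.4272.
u_2 = w_2 − 4.4272·q_1 = (-1.6000, 0.4000, 1.2000, 1.8000).
‖u_2‖ = 2.7203, so q_2 = (-0.5882, 0.1470, 0.4411, 0.6617).
r_{13} = q_1·w_3 = 1.8974; r_{23} = q_2·w_3 = -3.0879.
u_3 = w_3 − 1.8974·q_1 + 3.0879·q_2 = (2.7838, 5.0541, 3.1622, -0.7568).
‖u_3‖ = 6.6231, so q_3 = (0.4203, 0.7631, 0.4774, -0.1143).
Qᵀb = (-1.2649, 2.7938, 0.1551).
Back-substitute: x_3 = 0.1551/6.6231 = 0.0234.
x_2 = (2.7938 + 3.0879·0.0234)/2.7203 = 1.0536.
x_1 = (-1.2649 − 4.4272·1.0536 − 1.8974·0.0234)/3.1623 = -1.8891.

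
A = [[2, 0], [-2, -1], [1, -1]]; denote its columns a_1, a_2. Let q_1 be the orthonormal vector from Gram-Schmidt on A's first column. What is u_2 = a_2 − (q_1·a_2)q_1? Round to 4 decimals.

u_2 = (-0.2222, -0.7778, -1.1111)

q_1 = a_1/‖a_1‖ = (2, -2, 1)/3.0000 = (0.6667, -0.6667, 0.3333).
r_{12} = q_1·a_2 = 0.3333.
u_2 = a_2 − 0.3333·q_1 = (-0.2222, -0.7778, -1.1111).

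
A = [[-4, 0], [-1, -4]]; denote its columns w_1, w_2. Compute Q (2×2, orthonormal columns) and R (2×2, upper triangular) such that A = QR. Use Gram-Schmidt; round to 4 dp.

q_1 = w_1/‖w_1‖ = (-4, -1)/4.1231 = (-0.9701, -0.2425).
r_{12} = q_1·w_2 = 0.9701.
u_2 = w_2 − 0.9701·q_1 = (0.9412, -3.7647).
‖u_2‖ = 3.8806, so q_2 = (0.2425, -0.9701).

Q = [[-0.9701, 0.2425], [-0.2425, -0.9701]], R = [[4.1231, 0.9701], [0.0000, 3.8806]]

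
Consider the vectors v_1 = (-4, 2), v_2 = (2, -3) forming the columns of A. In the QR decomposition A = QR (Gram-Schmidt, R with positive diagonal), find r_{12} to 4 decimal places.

q_1 = v_1/‖v_1‖ = (-4, 2)/4.4721 = (-0.8944, 0.4472).
r_{12} = q_1·v_2 = -3.1305.

r_{12} = -3.1305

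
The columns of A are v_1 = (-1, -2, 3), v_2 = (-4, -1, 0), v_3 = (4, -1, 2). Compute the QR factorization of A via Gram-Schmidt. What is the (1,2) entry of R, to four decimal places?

v_1 = (-1, -2, 3); ‖v_1‖ = 3.7417, so q_1 = (-0.2673, -0.5345, 0.8018).
r_{12} = q_1·v_2 = 1.6036.

r_{12} = 1.6036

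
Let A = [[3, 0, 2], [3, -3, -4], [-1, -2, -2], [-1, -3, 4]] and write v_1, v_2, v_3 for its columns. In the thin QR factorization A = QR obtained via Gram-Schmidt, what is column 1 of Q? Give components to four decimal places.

v_1 = (3, 3, -1, -1); ‖v_1‖ = 4.4721, so e_1 = (0.6708, 0.6708, -0.2236, -0.2236).

e_1 = (0.6708, 0.6708, -0.2236, -0.2236)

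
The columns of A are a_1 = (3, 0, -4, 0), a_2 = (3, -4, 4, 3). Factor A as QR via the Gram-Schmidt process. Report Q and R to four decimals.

a_1 = (3, 0, -4, 0); ‖a_1‖ = 5.0000, so e_1 = (0.6000, 0.0000, -0.8000, 0.0000).
e_1·a_2 = 0.6000·3 + 0.0000·(-4) + (-0.8000)·4 + 0.0000·3 = -1.4000.
u_2 = a_2 + 1.4000·e_1 = (3.8400, -4.0000, 2.8800, 3.0000).
‖u_2‖ = 6.9311, so e_2 = (0.5540, -0.5771, 0.4155, 0.4328).

Q = [[0.6000, 0.5540], [0.0000, -0.5771], [-0.8000, 0.4155], [0.0000, 0.4328]], R = [[5.0000, -1.4000], [0.0000, 6.9311]]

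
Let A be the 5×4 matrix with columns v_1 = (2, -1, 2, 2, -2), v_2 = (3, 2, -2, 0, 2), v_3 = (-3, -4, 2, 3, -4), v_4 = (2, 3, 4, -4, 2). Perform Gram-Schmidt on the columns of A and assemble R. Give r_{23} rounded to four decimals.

r_{23} = -5.6345

q_1 = v_1/‖v_1‖ = (2, -1, 2, 2, -2)/4.1231 = (0.4851, -0.2425, 0.4851, 0.4851, -0.4851).
r_{12} = q_1·v_2 = -0.9701.
u_2 = v_2 + 0.9701·q_1 = (3.4706, 1.7647, -1.5294, 0.4706, 1.5294).
‖u_2‖ = 4.4787, so q_2 = (0.7749, 0.3940, -0.3415, 0.1051, 0.3415).
r_{23} = q_2·v_3 = -5.6345.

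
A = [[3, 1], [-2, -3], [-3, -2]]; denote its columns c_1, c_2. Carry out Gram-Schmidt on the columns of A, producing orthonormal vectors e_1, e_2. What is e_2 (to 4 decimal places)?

c_1 = (3, -2, -3); ‖c_1‖ = 4.6904, so e_1 = (0.6396, -0.4264, -0.6396).
e_1·c_2 = 0.6396·1 + (-0.4264)·(-3) + (-0.6396)·(-2) = 3.1980.
u_2 = c_2 − 3.1980·e_1 = (-1.0455, -1.6364, 0.0455).
‖u_2‖ = 1.9424, so e_2 = (-0.5382, -0.8425, 0.0234).

e_2 = (-0.5382, -0.8425, 0.0234)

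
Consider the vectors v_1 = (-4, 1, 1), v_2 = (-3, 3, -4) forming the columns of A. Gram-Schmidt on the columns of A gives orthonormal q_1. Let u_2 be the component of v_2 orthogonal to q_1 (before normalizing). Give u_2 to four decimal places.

v_1 = (-4, 1, 1); ‖v_1‖ = 4.2426, so q_1 = (-0.9428, 0.2357, 0.2357).
q_1·v_2 = (-0.9428)·(-3) + 0.2357·3 + 0.2357·(-4) = 2.5927.
u_2 = v_2 − 2.5927·q_1 = (-0.5556, 2.3889, -4.6111).

u_2 = (-0.5556, 2.3889, -4.6111)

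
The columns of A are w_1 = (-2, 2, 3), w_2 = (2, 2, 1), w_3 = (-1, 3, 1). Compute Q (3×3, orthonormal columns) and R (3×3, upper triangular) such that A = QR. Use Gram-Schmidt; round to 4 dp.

w_1 = (-2, 2, 3); ‖w_1‖ = 4.1231, so q_1 = (-0.4851, 0.4851, 0.7276).
q_1·w_2 = (-0.4851)·2 + 0.4851·2 + 0.7276·1 = 0.7276.
u_2 = w_2 − 0.7276·q_1 = (2.3529, 1.6471, 0.4706).
‖u_2‖ = 2.9104, so q_2 = (0.8085, 0.5659, 0.1617).
q_1·w_3 = (-0.4851)·(-1) + 0.4851·3 + 0.7276·1 = 2.6679; q_2·w_3 = 0.8085·(-1) + 0.5659·3 + 0.1617·1 = 1.0510.
u_3 = w_3 − 2.6679·q_1 − 1.0510·q_2 = (-0.5556, 1.1111, -1.1111).
‖u_3‖ = 1.6667, so q_3 = (-0.3333, 0.6667, -0.6667).

Q = [[-0.4851, 0.8085, -0.3333], [0.4851, 0.5659, 0.6667], [0.7276, 0.1617, -0.6667]], R = [[4.1231, 0.7276, 2.6679], [0.0000, 2.9104, 1.0510], [0.0000, 0.0000, 1.6667]]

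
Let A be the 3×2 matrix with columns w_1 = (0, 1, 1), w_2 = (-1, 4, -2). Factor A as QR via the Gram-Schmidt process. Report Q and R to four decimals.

w_1 = (0, 1, 1); ‖w_1‖ = 1.4142, so q_1 = (0.0000, 0.7071, 0.7071).
q_1·w_2 = 0.0000·(-1) + 0.7071·4 + 0.7071·(-2) = 1.4142.
u_2 = w_2 − 1.4142·q_1 = (-1.0000, 3.0000, -3.0000).
‖u_2‖ = 4.3589, so q_2 = (-0.2294, 0.6882, -0.6882).

Q = [[0.0000, -0.2294], [0.7071, 0.6882], [0.7071, -0.6882]], R = [[1.4142, 1.4142], [0.0000, 4.3589]]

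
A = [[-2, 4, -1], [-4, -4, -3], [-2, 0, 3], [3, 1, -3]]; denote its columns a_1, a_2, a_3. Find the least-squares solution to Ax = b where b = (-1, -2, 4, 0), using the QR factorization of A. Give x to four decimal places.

q_1 = a_1/‖a_1‖ = (-2, -4, -2, 3)/5.7446 = (-0.3482, -0.6963, -0.3482, 0.5222).
r_{12} = q_1·a_2 = 1.9149.
u_2 = a_2 − 1.9149·q_1 = (4.6667, -2.6667, 0.6667, 0.0000).
‖u_2‖ = 5.4160, so q_2 = (0.8616, -0.4924, 0.1231, 0.0000).
r_{13} = q_1·a_3 = -0.1741; r_{23} = q_2·a_3 = 0.9847.
u_3 = a_3 + 0.1741·q_1 − 0.9847·q_2 = (-1.9091, -2.6364, 2.8182, -2.9091).
‖u_3‖ = 5.1962, so q_3 = (-0.3674, -0.5074, 0.5424, -0.5599).
Qᵀb = (0.3482, 0.6155, 3.5516).
Back-substitute: x_3 = 3.5516/5.1962 = 0.6835.
x_2 = (0.6155 − 0.9847·0.6835)/5.4160 = -0.0106.
x_1 = (0.3482 − 1.9149·(-0.0106) + 0.1741·0.6835)/5.7446 = 0.0849.

x = (0.0849, -0.0106, 0.6835)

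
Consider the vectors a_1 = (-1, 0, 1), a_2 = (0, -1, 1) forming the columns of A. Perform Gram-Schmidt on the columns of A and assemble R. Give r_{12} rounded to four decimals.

a_1 = (-1, 0, 1); ‖a_1‖ = 1.4142, so q_1 = (-0.7071, 0.0000, 0.7071).
r_{12} = q_1·a_2 = 0.7071.

r_{12} = 0.7071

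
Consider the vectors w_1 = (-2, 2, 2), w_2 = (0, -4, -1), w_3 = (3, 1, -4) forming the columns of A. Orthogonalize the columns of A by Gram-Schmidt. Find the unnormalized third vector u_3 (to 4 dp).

w_1 = (-2, 2, 2); ‖w_1‖ = 3.4641, so q_1 = (-0.5774, 0.5774, 0.5774).
q_1·w_2 = (-0.5774)·0 + 0.5774·(-4) + 0.5774·(-1) = -2.8868.
u_2 = w_2 + 2.8868·q_1 = (-1.6667, -2.3333, 0.6667).
‖u_2‖ = 2.9439, so q_2 = (-0.5661, -0.7926, 0.2265).
q_1·w_3 = (-0.5774)·3 + 0.5774·1 + 0.5774·(-4) = -3.4641; q_2·w_3 = (-0.5661)·3 + (-0.7926)·1 + 0.2265·(-4) = -3.3968.
u_3 = w_3 + 3.4641·q_1 + 3.3968·q_2 = (-0.9231, 0.3077, -1.2308).

u_3 = (-0.9231, 0.3077, -1.2308)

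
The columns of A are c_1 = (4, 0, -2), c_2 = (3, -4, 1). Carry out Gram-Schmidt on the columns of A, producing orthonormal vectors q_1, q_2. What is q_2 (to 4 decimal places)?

c_1 = (4, 0, -2); ‖c_1‖ = 4.4721, so q_1 = (0.8944, 0.0000, -0.4472).
q_1·c_2 = 0.8944·3 + 0.0000·(-4) + (-0.4472)·1 = 2.2361.
u_2 = c_2 − 2.2361·q_1 = (1.0000, -4.0000, 2.0000).
‖u_2‖ = 4.5826, so q_2 = (0.2182, -0.8729, 0.4364).

q_2 = (0.2182, -0.8729, 0.4364)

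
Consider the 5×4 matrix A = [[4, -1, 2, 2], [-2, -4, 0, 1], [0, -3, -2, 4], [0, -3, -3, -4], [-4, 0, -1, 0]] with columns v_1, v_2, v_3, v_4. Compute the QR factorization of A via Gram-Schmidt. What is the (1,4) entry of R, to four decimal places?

r_{14} = 1.0000

v_1 = (4, -2, 0, 0, -4); ‖v_1‖ = 6.0000, so e_1 = (0.6667, -0.3333, 0.0000, 0.0000, -0.6667).
r_{14} = e_1·v_4 = 1.0000.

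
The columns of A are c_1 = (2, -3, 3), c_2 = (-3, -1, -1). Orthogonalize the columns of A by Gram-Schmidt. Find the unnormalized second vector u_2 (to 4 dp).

u_2 = (-2.4545, -1.8182, -0.1818)

e_1 = c_1/‖c_1‖ = (2, -3, 3)/4.6904 = (0.4264, -0.6396, 0.6396).
r_{12} = e_1·c_2 = -1.2792.
u_2 = c_2 + 1.2792·e_1 = (-2.4545, -1.8182, -0.1818).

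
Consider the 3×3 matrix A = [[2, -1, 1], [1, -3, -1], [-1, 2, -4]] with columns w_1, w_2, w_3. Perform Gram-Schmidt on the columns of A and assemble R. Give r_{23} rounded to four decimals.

r_{23} = -0.0690

e_1 = w_1/‖w_1‖ = (2, 1, -1)/2.4495 = (0.8165, 0.4082, -0.4082).
r_{12} = e_1·w_2 = -2.8577.
u_2 = w_2 + 2.8577·e_1 = (1.3333, -1.8333, 0.8333).
‖u_2‖ = 2.4152, so e_2 = (0.5521, -0.7591, 0.3450).
r_{23} = e_2·w_3 = -0.0690.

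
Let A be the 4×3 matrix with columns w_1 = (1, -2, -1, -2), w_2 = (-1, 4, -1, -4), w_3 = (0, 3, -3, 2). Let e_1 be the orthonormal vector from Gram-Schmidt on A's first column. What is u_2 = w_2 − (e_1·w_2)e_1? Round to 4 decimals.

w_1 = (1, -2, -1, -2); ‖w_1‖ = 3.1623, so e_1 = (0.3162, -0.6325, -0.3162, -0.6325).
e_1·w_2 = 0.3162·(-1) + (-0.6325)·4 + (-0.3162)·(-1) + (-0.6325)·(-4) = 0.0000.
u_2 = w_2 + 0.0000·e_1 = (-1.0000, 4.0000, -1.0000, -4.0000).

u_2 = (-1.0000, 4.0000, -1.0000, -4.0000)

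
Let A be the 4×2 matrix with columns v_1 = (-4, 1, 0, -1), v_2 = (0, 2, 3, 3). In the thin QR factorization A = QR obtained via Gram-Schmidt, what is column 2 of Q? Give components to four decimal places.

q_2 = (-0.0474, 0.4388, 0.6404, 0.6286)

v_1 = (-4, 1, 0, -1); ‖v_1‖ = 4.2426, so q_1 = (-0.9428, 0.2357, 0.0000, -0.2357).
q_1·v_2 = (-0.9428)·0 + 0.2357·2 + 0.0000·3 + (-0.2357)·3 = -0.2357.
u_2 = v_2 + 0.2357·q_1 = (-0.2222, 2.0556, 3.0000, 2.9444).
‖u_2‖ = 4.6845, so q_2 = (-0.0474, 0.4388, 0.6404, 0.6286).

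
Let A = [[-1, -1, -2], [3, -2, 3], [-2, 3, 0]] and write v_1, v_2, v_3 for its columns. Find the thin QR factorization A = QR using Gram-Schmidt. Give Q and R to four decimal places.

q_1 = v_1/‖v_1‖ = (-1, 3, -2)/3.7417 = (-0.2673, 0.8018, -0.5345).
r_{12} = q_1·v_2 = -2.9399.
u_2 = v_2 + 2.9399·q_1 = (-1.7857, 0.3571, 1.4286).
‖u_2‖ = 2.3146, so q_2 = (-0.7715, 0.1543, 0.6172).
r_{13} = q_1·v_3 = 2.9399; r_{23} = q_2·v_3 = 2.0059.
u_3 = v_3 − 2.9399·q_1 − 2.0059·q_2 = (0.3333, 0.3333, 0.3333).
‖u_3‖ = 0.5774, so q_3 = (0.5774, 0.5774, 0.5774).

Q = [[-0.2673, -0.7715, 0.5774], [0.8018, 0.1543, 0.5774], [-0.5345, 0.6172, 0.5774]], R = [[3.7417, -2.9399, 2.9399], [0.0000, 2.3146, 2.0059], [0.0000, 0.0000, 0.5774]]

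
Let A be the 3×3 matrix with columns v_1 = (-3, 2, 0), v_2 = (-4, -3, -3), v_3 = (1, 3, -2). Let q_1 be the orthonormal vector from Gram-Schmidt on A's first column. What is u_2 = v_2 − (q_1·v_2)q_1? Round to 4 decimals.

v_1 = (-3, 2, 0); ‖v_1‖ = 3.6056, so q_1 = (-0.8321, 0.5547, 0.0000).
q_1·v_2 = (-0.8321)·(-4) + 0.5547·(-3) + 0.0000·(-3) = 1.6641.
u_2 = v_2 − 1.6641·q_1 = (-2.6154, -3.9231, -3.0000).

u_2 = (-2.6154, -3.9231, -3.0000)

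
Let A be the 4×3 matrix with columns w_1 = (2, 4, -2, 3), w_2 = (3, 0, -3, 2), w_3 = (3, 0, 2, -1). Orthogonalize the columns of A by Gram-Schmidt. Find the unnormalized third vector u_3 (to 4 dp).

u_3 = (2.8184, 0.3980, 2.1816, -0.9552)

w_1 = (2, 4, -2, 3); ‖w_1‖ = 5.7446, so e_1 = (0.3482, 0.6963, -0.3482, 0.5222).
e_1·w_2 = 0.3482·3 + 0.6963·0 + (-0.3482)·(-3) + 0.5222·2 = 3.1334.
u_2 = w_2 − 3.1334·e_1 = (1.9091, -2.1818, -1.9091, 0.3636).
‖u_2‖ = 3.4902, so e_2 = (0.5470, -0.6251, -0.5470, 0.1042).
e_1·w_3 = 0.3482·3 + 0.6963·0 + (-0.3482)·2 + 0.5222·(-1) = -0.1741; e_2·w_3 = 0.5470·3 + (-0.6251)·0 + (-0.5470)·2 + 0.1042·(-1) = 0.4428.
u_3 = w_3 + 0.1741·e_1 − 0.4428·e_2 = (2.8184, 0.3980, 2.1816, -0.9552).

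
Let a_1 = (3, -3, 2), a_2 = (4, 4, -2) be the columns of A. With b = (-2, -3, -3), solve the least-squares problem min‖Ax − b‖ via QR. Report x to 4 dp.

a_1 = (3, -3, 2); ‖a_1‖ = 4.6904, so e_1 = (0.6396, -0.6396, 0.4264).
e_1·a_2 = 0.6396·4 + (-0.6396)·4 + 0.4264·(-2) = -0.8528.
u_2 = a_2 + 0.8528·e_1 = (4.5455, 3.4545, -1.6364).
‖u_2‖ = 5.9391, so e_2 = (0.7653, 0.5817, -0.2755).
Qᵀb = (-0.6396, -2.4491).
Back-substitute: x_2 = -2.4491/5.9391 = -0.4124.
x_1 = (-0.6396 + 0.8528·(-0.4124))/4.6904 = -0.2113.

x = (-0.2113, -0.4124)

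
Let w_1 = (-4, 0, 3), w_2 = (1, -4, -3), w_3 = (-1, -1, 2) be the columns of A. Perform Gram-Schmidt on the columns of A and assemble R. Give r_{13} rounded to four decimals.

w_1 = (-4, 0, 3); ‖w_1‖ = 5.0000, so e_1 = (-0.8000, 0.0000, 0.6000).
r_{13} = e_1·w_3 = 2.0000.

r_{13} = 2.0000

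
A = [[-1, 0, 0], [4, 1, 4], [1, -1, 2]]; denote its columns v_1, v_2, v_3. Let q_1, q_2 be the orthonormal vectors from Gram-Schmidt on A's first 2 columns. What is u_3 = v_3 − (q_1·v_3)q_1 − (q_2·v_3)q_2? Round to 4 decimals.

v_1 = (-1, 4, 1); ‖v_1‖ = 4.2426, so q_1 = (-0.2357, 0.9428, 0.2357).
q_1·v_2 = (-0.2357)·0 + 0.9428·1 + 0.2357·(-1) = 0.7071.
u_2 = v_2 − 0.7071·q_1 = (0.1667, 0.3333, -1.1667).
‖u_2‖ = 1.2247, so q_2 = (0.1361, 0.2722, -0.9526).
q_1·v_3 = (-0.2357)·0 + 0.9428·4 + 0.2357·2 = 4.2426; q_2·v_3 = 0.1361·0 + 0.2722·4 + (-0.9526)·2 = -0.8165.
u_3 = v_3 − 4.2426·q_1 + 0.8165·q_2 = (1.1111, 0.2222, 0.2222).

u_3 = (1.1111, 0.2222, 0.2222)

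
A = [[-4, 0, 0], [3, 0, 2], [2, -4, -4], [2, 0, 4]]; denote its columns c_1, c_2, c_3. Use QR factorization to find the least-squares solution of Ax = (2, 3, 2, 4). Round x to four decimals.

x = (-0.3333, -2.0000, 1.3333)

c_1 = (-4, 3, 2, 2); ‖c_1‖ = 5.7446, so e_1 = (-0.6963, 0.5222, 0.3482, 0.3482).
e_1·c_2 = (-0.6963)·0 + 0.5222·0 + 0.3482·(-4) + 0.3482·0 = -1.3926.
u_2 = c_2 + 1.3926·e_1 = (-0.9697, 0.7273, -3.5152, 0.4848).
‖u_2‖ = 3.7497, so e_2 = (-0.2586, 0.1940, -0.9374, 0.1293).
e_1·c_3 = (-0.6963)·0 + 0.5222·2 + 0.3482·(-4) + 0.3482·4 = 1.0445; e_2·c_3 = (-0.2586)·0 + 0.1940·2 + (-0.9374)·(-4) + 0.1293·4 = 4.6549.
u_3 = c_3 − 1.0445·e_1 − 4.6549·e_2 = (1.9310, 0.5517, 0.0000, 3.0345).
‖u_3‖ = 3.6389, so e_3 = (0.5307, 0.1516, 0.0000, 0.8339).
Qᵀb = (2.2630, -1.2930, 4.8518).
Back-substitute: x_3 = 4.8518/3.6389 = 1.3333.
x_2 = (-1.2930 − 4.6549·1.3333)/3.7497 = -2.0000.
x_1 = (2.2630 + 1.3926·(-2.0000) − 1.0445·1.3333)/5.7446 = -0.3333.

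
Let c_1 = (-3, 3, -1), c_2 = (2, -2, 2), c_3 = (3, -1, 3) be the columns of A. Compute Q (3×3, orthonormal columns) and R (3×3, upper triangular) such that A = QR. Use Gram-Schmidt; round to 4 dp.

c_1 = (-3, 3, -1); ‖c_1‖ = 4.3589, so q_1 = (-0.6882, 0.6882, -0.2294).
q_1·c_2 = (-0.6882)·2 + 0.6882·(-2) + (-0.2294)·2 = -3.2118.
u_2 = c_2 + 3.2118·q_1 = (-0.2105, 0.2105, 1.2632).
‖u_2‖ = 1.2978, so q_2 = (-0.1622, 0.1622, 0.9733).
q_1·c_3 = (-0.6882)·3 + 0.6882·(-1) + (-0.2294)·3 = -3.4412; q_2·c_3 = (-0.1622)·3 + 0.1622·(-1) + 0.9733·3 = 2.2711.
u_3 = c_3 + 3.4412·q_1 − 2.2711·q_2 = (1.0000, 1.0000, 0.0000).
‖u_3‖ = 1.4142, so q_3 = (0.7071, 0.7071, 0.0000).

Q = [[-0.6882, -0.1622, 0.7071], [0.6882, 0.1622, 0.7071], [-0.2294, 0.9733, 0.0000]], R = [[4.3589, -3.2118, -3.4412], [0.0000, 1.2978, 2.2711], [0.0000, 0.0000, 1.4142]]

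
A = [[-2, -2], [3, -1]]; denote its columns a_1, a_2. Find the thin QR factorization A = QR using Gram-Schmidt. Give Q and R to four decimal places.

a_1 = (-2, 3); ‖a_1‖ = 3.6056, so e_1 = (-0.5547, 0.8321).
e_1·a_2 = (-0.5547)·(-2) + 0.8321·(-1) = 0.2774.
u_2 = a_2 − 0.2774·e_1 = (-1.8462, -1.2308).
‖u_2‖ = 2.2188, so e_2 = (-0.8321, -0.5547).

Q = [[-0.5547, -0.8321], [0.8321, -0.5547]], R = [[3.6056, 0.2774], [0.0000, 2.2188]]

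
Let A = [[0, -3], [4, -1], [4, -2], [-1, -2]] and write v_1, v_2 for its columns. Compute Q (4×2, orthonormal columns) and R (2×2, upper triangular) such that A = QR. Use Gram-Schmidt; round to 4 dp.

Q = [[0.0000, -0.7754], [0.6963, 0.0548], [0.6963, -0.2036], [-0.1741, -0.5952]], R = [[5.7446, -1.7408], [0.0000, 3.8691]]

v_1 = (0, 4, 4, -1); ‖v_1‖ = 5.7446, so e_1 = (0.0000, 0.6963, 0.6963, -0.1741).
e_1·v_2 = 0.0000·(-3) + 0.6963·(-1) + 0.6963·(-2) + (-0.1741)·(-2) = -1.7408.
u_2 = v_2 + 1.7408·e_1 = (-3.0000, 0.2121, -0.7879, -2.3030).
‖u_2‖ = 3.8691, so e_2 = (-0.7754, 0.0548, -0.2036, -0.5952).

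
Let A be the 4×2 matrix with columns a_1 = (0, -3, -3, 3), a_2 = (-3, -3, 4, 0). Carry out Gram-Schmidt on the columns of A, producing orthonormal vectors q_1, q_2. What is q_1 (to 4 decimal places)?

q_1 = (0.0000, -0.5774, -0.5774, 0.5774)

a_1 = (0, -3, -3, 3); ‖a_1‖ = 5.1962, so q_1 = (0.0000, -0.5774, -0.5774, 0.5774).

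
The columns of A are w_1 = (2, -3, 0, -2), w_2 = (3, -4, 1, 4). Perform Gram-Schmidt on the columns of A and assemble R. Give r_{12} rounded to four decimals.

r_{12} = 2.4254

q_1 = w_1/‖w_1‖ = (2, -3, 0, -2)/4.1231 = (0.4851, -0.7276, 0.0000, -0.4851).
r_{12} = q_1·w_2 = 2.4254.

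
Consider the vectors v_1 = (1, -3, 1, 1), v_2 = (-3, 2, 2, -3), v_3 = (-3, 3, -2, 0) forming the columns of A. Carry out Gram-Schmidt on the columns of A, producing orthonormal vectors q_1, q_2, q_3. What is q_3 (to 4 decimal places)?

q_3 = (-0.8063, -0.2185, -0.3058, 0.4568)

v_1 = (1, -3, 1, 1); ‖v_1‖ = 3.4641, so q_1 = (0.2887, -0.8660, 0.2887, 0.2887).
q_1·v_2 = 0.2887·(-3) + (-0.8660)·2 + 0.2887·2 + 0.2887·(-3) = -2.8868.
u_2 = v_2 + 2.8868·q_1 = (-2.1667, -0.5000, 2.8333, -2.1667).
‖u_2‖ = 4.2032, so q_2 = (-0.5155, -0.1190, 0.6741, -0.5155).
q_1·v_3 = 0.2887·(-3) + (-0.8660)·3 + 0.2887·(-2) + 0.2887·0 = -4.0415; q_2·v_3 = (-0.5155)·(-3) + (-0.1190)·3 + 0.6741·(-2) + (-0.5155)·0 = -0.1586.
u_3 = v_3 + 4.0415·q_1 + 0.1586·q_2 = (-1.9151, -0.5189, -0.7264, 1.0849).
‖u_3‖ = 2.3752, so q_3 = (-0.8063, -0.2185, -0.3058, 0.4568).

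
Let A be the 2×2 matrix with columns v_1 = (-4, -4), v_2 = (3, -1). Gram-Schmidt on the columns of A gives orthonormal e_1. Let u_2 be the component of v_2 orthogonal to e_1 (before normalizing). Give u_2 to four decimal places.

e_1 = v_1/‖v_1‖ = (-4, -4)/5.6569 = (-0.7071, -0.7071).
r_{12} = e_1·v_2 = -1.4142.
u_2 = v_2 + 1.4142·e_1 = (2.0000, -2.0000).

u_2 = (2.0000, -2.0000)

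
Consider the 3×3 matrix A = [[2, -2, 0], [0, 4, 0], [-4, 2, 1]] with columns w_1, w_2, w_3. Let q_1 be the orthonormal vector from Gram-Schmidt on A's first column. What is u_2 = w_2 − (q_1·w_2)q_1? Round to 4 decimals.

u_2 = (-0.8000, 4.0000, -0.4000)

w_1 = (2, 0, -4); ‖w_1‖ = 4.4721, so q_1 = (0.4472, 0.0000, -0.8944).
q_1·w_2 = 0.4472·(-2) + 0.0000·4 + (-0.8944)·2 = -2.6833.
u_2 = w_2 + 2.6833·q_1 = (-0.8000, 4.0000, -0.4000).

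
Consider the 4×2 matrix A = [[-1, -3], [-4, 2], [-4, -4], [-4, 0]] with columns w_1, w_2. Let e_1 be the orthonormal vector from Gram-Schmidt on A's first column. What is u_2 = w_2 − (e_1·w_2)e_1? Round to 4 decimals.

w_1 = (-1, -4, -4, -4); ‖w_1‖ = 7.0000, so e_1 = (-0.1429, -0.5714, -0.5714, -0.5714).
e_1·w_2 = (-0.1429)·(-3) + (-0.5714)·2 + (-0.5714)·(-4) + (-0.5714)·0 = 1.5714.
u_2 = w_2 − 1.5714·e_1 = (-2.7755, 2.8980, -3.1020, 0.8980).

u_2 = (-2.7755, 2.8980, -3.1020, 0.8980)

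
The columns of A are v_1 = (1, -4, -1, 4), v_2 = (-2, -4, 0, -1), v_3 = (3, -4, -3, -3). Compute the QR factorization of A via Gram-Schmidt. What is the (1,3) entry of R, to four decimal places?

v_1 = (1, -4, -1, 4); ‖v_1‖ = 5.8310, so e_1 = (0.1715, -0.6860, -0.1715, 0.6860).
r_{13} = e_1·v_3 = 1.7150.

r_{13} = 1.7150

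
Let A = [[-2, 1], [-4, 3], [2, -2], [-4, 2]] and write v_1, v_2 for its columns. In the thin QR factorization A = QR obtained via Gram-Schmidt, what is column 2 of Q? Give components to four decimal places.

q_2 = (-0.2860, 0.3814, -0.6674, -0.5721)

v_1 = (-2, -4, 2, -4); ‖v_1‖ = 6.3246, so q_1 = (-0.3162, -0.6325, 0.3162, -0.6325).
q_1·v_2 = (-0.3162)·1 + (-0.6325)·3 + 0.3162·(-2) + (-0.6325)·2 = -4.1110.
u_2 = v_2 + 4.1110·q_1 = (-0.3000, 0.4000, -0.7000, -0.6000).
‖u_2‖ = 1.0488, so q_2 = (-0.2860, 0.3814, -0.6674, -0.5721).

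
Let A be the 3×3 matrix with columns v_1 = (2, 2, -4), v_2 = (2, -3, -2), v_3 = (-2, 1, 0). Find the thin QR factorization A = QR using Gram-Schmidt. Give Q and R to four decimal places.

Q = [[0.4082, 0.3810, -0.8296], [0.4082, -0.8890, -0.2074], [-0.8165, -0.2540, -0.5185]], R = [[4.8990, 1.2247, -0.4082], [0.0000, 3.9370, -1.6510], [0.0000, 0.0000, 1.4517]]

v_1 = (2, 2, -4); ‖v_1‖ = 4.8990, so e_1 = (0.4082, 0.4082, -0.8165).
e_1·v_2 = 0.4082·2 + 0.4082·(-3) + (-0.8165)·(-2) = 1.2247.
u_2 = v_2 − 1.2247·e_1 = (1.5000, -3.5000, -1.0000).
‖u_2‖ = 3.9370, so e_2 = (0.3810, -0.8890, -0.2540).
e_1·v_3 = 0.4082·(-2) + 0.4082·1 + (-0.8165)·0 = -0.4082; e_2·v_3 = 0.3810·(-2) + (-0.8890)·1 + (-0.2540)·0 = -1.6510.
u_3 = v_3 + 0.4082·e_1 + 1.6510·e_2 = (-1.2043, -0.3011, -0.7527).
‖u_3‖ = 1.4517, so e_3 = (-0.8296, -0.2074, -0.5185).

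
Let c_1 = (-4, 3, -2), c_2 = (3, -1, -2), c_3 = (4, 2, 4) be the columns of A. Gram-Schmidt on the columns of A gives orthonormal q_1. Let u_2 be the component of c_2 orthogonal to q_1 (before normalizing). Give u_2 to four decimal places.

u_2 = (1.4828, 0.1379, -2.7586)

c_1 = (-4, 3, -2); ‖c_1‖ = 5.3852, so q_1 = (-0.7428, 0.5571, -0.3714).
q_1·c_2 = (-0.7428)·3 + 0.5571·(-1) + (-0.3714)·(-2) = -2.0426.
u_2 = c_2 + 2.0426·q_1 = (1.4828, 0.1379, -2.7586).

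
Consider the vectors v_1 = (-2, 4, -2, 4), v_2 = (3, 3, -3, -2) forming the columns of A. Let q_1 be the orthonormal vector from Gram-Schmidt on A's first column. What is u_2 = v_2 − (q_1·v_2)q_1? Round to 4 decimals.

u_2 = (3.2000, 2.6000, -2.8000, -2.4000)

v_1 = (-2, 4, -2, 4); ‖v_1‖ = 6.3246, so q_1 = (-0.3162, 0.6325, -0.3162, 0.6325).
q_1·v_2 = (-0.3162)·3 + 0.6325·3 + (-0.3162)·(-3) + 0.6325·(-2) = 0.6325.
u_2 = v_2 − 0.6325·q_1 = (3.2000, 2.6000, -2.8000, -2.4000).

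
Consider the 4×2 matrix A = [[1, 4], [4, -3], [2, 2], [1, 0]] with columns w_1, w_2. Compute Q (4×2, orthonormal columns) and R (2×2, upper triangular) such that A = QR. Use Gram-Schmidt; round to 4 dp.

Q = [[0.2132, 0.7865], [0.8528, -0.4274], [0.4264, 0.4445], [0.2132, 0.0342]], R = [[4.6904, -0.8528], [0.0000, 5.3172]]

e_1 = w_1/‖w_1‖ = (1, 4, 2, 1)/4.6904 = (0.2132, 0.8528, 0.4264, 0.2132).
r_{12} = e_1·w_2 = -0.8528.
u_2 = w_2 + 0.8528·e_1 = (4.1818, -2.2727, 2.3636, 0.1818).
‖u_2‖ = 5.3172, so e_2 = (0.7865, -0.4274, 0.4445, 0.0342).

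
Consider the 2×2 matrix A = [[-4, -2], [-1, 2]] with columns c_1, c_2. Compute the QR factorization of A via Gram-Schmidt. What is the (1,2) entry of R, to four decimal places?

r_{12} = 1.4552

c_1 = (-4, -1); ‖c_1‖ = 4.1231, so e_1 = (-0.9701, -0.2425).
r_{12} = e_1·c_2 = 1.4552.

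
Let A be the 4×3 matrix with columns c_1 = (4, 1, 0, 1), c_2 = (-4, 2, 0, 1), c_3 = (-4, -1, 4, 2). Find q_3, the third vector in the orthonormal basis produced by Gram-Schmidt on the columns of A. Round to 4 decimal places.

q_3 = (-0.0366, -0.2925, 0.8489, 0.4387)

c_1 = (4, 1, 0, 1); ‖c_1‖ = 4.2426, so q_1 = (0.9428, 0.2357, 0.0000, 0.2357).
q_1·c_2 = 0.9428·(-4) + 0.2357·2 + 0.0000·0 + 0.2357·1 = -3.0641.
u_2 = c_2 + 3.0641·q_1 = (-1.1111, 2.7222, 0.0000, 1.7222).
‖u_2‖ = 3.4075, so q_2 = (-0.3261, 0.7989, 0.0000, 0.5054).
q_1·c_3 = 0.9428·(-4) + 0.2357·(-1) + 0.0000·4 + 0.2357·2 = -3.5355; q_2·c_3 = (-0.3261)·(-4) + 0.7989·(-1) + 0.0000·4 + 0.5054·2 = 1.5163.
u_3 = c_3 + 3.5355·q_1 − 1.5163·q_2 = (-0.1722, -1.3780, 4.0000, 2.0670).
‖u_3‖ = 4.7118, so q_3 = (-0.0366, -0.2925, 0.8489, 0.4387).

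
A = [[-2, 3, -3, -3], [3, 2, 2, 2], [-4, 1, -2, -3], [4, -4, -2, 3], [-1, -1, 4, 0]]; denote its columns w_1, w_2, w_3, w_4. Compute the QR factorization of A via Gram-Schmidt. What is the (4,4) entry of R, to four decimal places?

w_1 = (-2, 3, -4, 4, -1); ‖w_1‖ = 6.7823, so e_1 = (-0.2949, 0.4423, -0.5898, 0.5898, -0.1474).
e_1·w_2 = (-0.2949)·3 + 0.4423·2 + (-0.5898)·1 + 0.5898·(-4) + (-0.1474)·(-1) = -2.8014.
u_2 = w_2 + 2.8014·e_1 = (2.1739, 3.2391, -0.6522, -2.3478, -1.4130).
‖u_2‖ = 4.8117, so e_2 = (0.4518, 0.6732, -0.1355, -0.4879, -0.2937).
e_1·w_3 = (-0.2949)·(-3) + 0.4423·2 + (-0.5898)·(-2) + 0.5898·(-2) + (-0.1474)·4 = 1.1795; e_2·w_3 = 0.4518·(-3) + 0.6732·2 + (-0.1355)·(-2) + (-0.4879)·(-2) + (-0.2937)·4 = 0.0633.
u_3 = w_3 − 1.1795·e_1 − 0.0633·e_2 = (-2.6808, 1.4357, -1.2958, -2.6648, 4.1925).
‖u_3‖ = 5.9670, so e_3 = (-0.4493, 0.2406, -0.2172, -0.4466, 0.7026).
e_1·w_4 = (-0.2949)·(-3) + 0.4423·2 + (-0.5898)·(-3) + 0.5898·3 + (-0.1474)·0 = 5.3079; e_2·w_4 = 0.4518·(-3) + 0.6732·2 + (-0.1355)·(-3) + (-0.4879)·3 + (-0.2937)·0 = -1.0662; e_3·w_4 = (-0.4493)·(-3) + 0.2406·2 + (-0.2172)·(-3) + (-0.4466)·3 + 0.7026·0 = 1.1407.
u_4 = w_4 − 5.3079·e_1 + 1.0662·e_2 − 1.1407·e_3 = (-0.4406, 0.0955, 0.2336, -0.1413, -0.3320).
r_{44} = ‖u_4‖ = 0.6229.

r_{44} = 0.6229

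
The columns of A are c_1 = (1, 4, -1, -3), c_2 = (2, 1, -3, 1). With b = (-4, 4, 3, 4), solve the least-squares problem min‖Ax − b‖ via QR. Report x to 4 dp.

x = (0.0244, -0.6098)

q_1 = c_1/‖c_1‖ = (1, 4, -1, -3)/5.1962 = (0.1925, 0.7698, -0.1925, -0.5774).
r_{12} = q_1·c_2 = 1.1547.
u_2 = c_2 − 1.1547·q_1 = (1.7778, 0.1111, -2.7778, 1.6667).
‖u_2‖ = 3.6968, so q_2 = (0.4809, 0.0301, -0.7514, 0.4508).
Qᵀb = (-0.5774, -2.2542).
Back-substitute: x_2 = -2.2542/3.6968 = -0.6098.
x_1 = (-0.5774 − 1.1547·(-0.6098))/5.1962 = 0.0244.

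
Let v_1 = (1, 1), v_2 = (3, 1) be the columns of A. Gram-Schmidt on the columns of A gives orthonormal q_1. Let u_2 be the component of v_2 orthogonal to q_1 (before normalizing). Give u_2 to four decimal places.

u_2 = (1.0000, -1.0000)

v_1 = (1, 1); ‖v_1‖ = 1.4142, so q_1 = (0.7071, 0.7071).
q_1·v_2 = 0.7071·3 + 0.7071·1 = 2.8284.
u_2 = v_2 − 2.8284·q_1 = (1.0000, -1.0000).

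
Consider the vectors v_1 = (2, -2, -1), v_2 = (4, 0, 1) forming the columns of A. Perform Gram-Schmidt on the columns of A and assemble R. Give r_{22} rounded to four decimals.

r_{22} = 3.3993

v_1 = (2, -2, -1); ‖v_1‖ = 3.0000, so e_1 = (0.6667, -0.6667, -0.3333).
e_1·v_2 = 0.6667·4 + (-0.6667)·0 + (-0.3333)·1 = 2.3333.
u_2 = v_2 − 2.3333·e_1 = (2.4444, 1.5556, 1.7778).
r_{22} = ‖u_2‖ = 3.3993.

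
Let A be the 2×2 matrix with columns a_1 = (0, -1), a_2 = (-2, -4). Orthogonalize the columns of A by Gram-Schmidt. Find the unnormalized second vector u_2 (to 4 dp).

u_2 = (-2.0000, 0.0000)

e_1 = a_1/‖a_1‖ = (0, -1)/1.0000 = (0.0000, -1.0000).
r_{12} = e_1·a_2 = 4.0000.
u_2 = a_2 − 4.0000·e_1 = (-2.0000, 0.0000).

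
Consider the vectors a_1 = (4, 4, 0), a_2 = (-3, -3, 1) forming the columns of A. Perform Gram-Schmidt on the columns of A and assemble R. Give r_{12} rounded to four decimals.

r_{12} = -4.2426

a_1 = (4, 4, 0); ‖a_1‖ = 5.6569, so e_1 = (0.7071, 0.7071, 0.0000).
r_{12} = e_1·a_2 = -4.2426.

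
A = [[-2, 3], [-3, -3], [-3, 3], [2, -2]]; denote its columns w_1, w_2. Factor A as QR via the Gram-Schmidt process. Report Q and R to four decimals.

e_1 = w_1/‖w_1‖ = (-2, -3, -3, 2)/5.0990 = (-0.3922, -0.5883, -0.5883, 0.3922).
r_{12} = e_1·w_2 = -1.9612.
u_2 = w_2 + 1.9612·e_1 = (2.2308, -4.1538, 1.8462, -1.2308).
‖u_2‖ = 5.2109, so e_2 = (0.4281, -0.7971, 0.3543, -0.2362).

Q = [[-0.3922, 0.4281], [-0.5883, -0.7971], [-0.5883, 0.3543], [0.3922, -0.2362]], R = [[5.0990, -1.9612], [0.0000, 5.2109]]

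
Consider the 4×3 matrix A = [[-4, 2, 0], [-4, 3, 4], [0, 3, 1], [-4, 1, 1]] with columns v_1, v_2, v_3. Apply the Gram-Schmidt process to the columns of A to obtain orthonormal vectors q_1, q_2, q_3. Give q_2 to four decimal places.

q_2 = (0.0000, 0.3015, 0.9045, -0.3015)

v_1 = (-4, -4, 0, -4); ‖v_1‖ = 6.9282, so q_1 = (-0.5774, -0.5774, 0.0000, -0.5774).
q_1·v_2 = (-0.5774)·2 + (-0.5774)·3 + 0.0000·3 + (-0.5774)·1 = -3.4641.
u_2 = v_2 + 3.4641·q_1 = (0.0000, 1.0000, 3.0000, -1.0000).
‖u_2‖ = 3.3166, so q_2 = (0.0000, 0.3015, 0.9045, -0.3015).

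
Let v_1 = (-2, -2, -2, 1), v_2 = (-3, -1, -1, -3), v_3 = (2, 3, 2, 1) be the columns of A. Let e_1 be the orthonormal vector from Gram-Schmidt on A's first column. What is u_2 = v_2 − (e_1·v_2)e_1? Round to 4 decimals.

v_1 = (-2, -2, -2, 1); ‖v_1‖ = 3.6056, so e_1 = (-0.5547, -0.5547, -0.5547, 0.2774).
e_1·v_2 = (-0.5547)·(-3) + (-0.5547)·(-1) + (-0.5547)·(-1) + 0.2774·(-3) = 1.9415.
u_2 = v_2 − 1.9415·e_1 = (-1.9231, 0.0769, 0.0769, -3.5385).

u_2 = (-1.9231, 0.0769, 0.0769, -3.5385)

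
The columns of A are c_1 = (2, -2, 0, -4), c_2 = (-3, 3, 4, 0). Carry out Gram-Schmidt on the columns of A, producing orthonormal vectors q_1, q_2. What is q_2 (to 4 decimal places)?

q_2 = (-0.3780, 0.3780, 0.7559, -0.3780)

c_1 = (2, -2, 0, -4); ‖c_1‖ = 4.8990, so q_1 = (0.4082, -0.4082, 0.0000, -0.8165).
q_1·c_2 = 0.4082·(-3) + (-0.4082)·3 + 0.0000·4 + (-0.8165)·0 = -2.4495.
u_2 = c_2 + 2.4495·q_1 = (-2.0000, 2.0000, 4.0000, -2.0000).
‖u_2‖ = 5.2915, so q_2 = (-0.3780, 0.3780, 0.7559, -0.3780).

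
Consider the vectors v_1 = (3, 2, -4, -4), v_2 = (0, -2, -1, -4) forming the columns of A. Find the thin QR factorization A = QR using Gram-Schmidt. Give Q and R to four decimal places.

Q = [[0.4472, -0.2726], [0.2981, -0.6929], [-0.5963, 0.1079], [-0.5963, -0.6588]], R = [[6.7082, 2.3851], [0.0000, 3.9129]]

q_1 = v_1/‖v_1‖ = (3, 2, -4, -4)/6.7082 = (0.4472, 0.2981, -0.5963, -0.5963).
r_{12} = q_1·v_2 = 2.3851.
u_2 = v_2 − 2.3851·q_1 = (-1.0667, -2.7111, 0.4222, -2.5778).
‖u_2‖ = 3.9129, so q_2 = (-0.2726, -0.6929, 0.1079, -0.6588).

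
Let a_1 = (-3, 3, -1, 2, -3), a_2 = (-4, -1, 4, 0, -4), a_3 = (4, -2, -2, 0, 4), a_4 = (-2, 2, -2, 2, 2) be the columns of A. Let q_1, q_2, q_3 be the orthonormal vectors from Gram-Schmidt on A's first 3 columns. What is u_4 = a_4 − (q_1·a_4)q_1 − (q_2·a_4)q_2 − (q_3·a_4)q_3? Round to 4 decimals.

a_1 = (-3, 3, -1, 2, -3); ‖a_1‖ = 5.6569, so q_1 = (-0.5303, 0.5303, -0.1768, 0.3536, -0.5303).
q_1·a_2 = (-0.5303)·(-4) + 0.5303·(-1) + (-0.1768)·4 + 0.3536·0 + (-0.5303)·(-4) = 3.0052.
u_2 = a_2 − 3.0052·q_1 = (-2.4062, -2.5938, 4.5312, -1.0625, -2.4062).
‖u_2‖ = 6.3221, so q_2 = (-0.3806, -0.4103, 0.7167, -0.1681, -0.3806).
q_1·a_3 = (-0.5303)·4 + 0.5303·(-2) + (-0.1768)·(-2) + 0.3536·0 + (-0.5303)·4 = -4.9497; q_2·a_3 = (-0.3806)·4 + (-0.4103)·(-2) + 0.7167·(-2) + (-0.1681)·0 + (-0.3806)·4 = -3.6578.
u_3 = a_3 + 4.9497·q_1 + 3.6578·q_2 = (-0.0172, -0.8757, -0.2533, 1.1353, -0.0172).
‖u_3‖ = 1.4562, so q_3 = (-0.0118, -0.6014, -0.1740, 0.7796, -0.0118).
q_1·a_4 = (-0.5303)·(-2) + 0.5303·2 + (-0.1768)·(-2) + 0.3536·2 + (-0.5303)·2 = 2.1213; q_2·a_4 = (-0.3806)·(-2) + (-0.4103)·2 + 0.7167·(-2) + (-0.1681)·2 + (-0.3806)·2 = -2.5901; q_3·a_4 = (-0.0118)·(-2) + (-0.6014)·2 + (-0.1740)·(-2) + 0.7796·2 + (-0.0118)·2 = 0.7045.
u_4 = a_4 − 2.1213·q_1 + 2.5901·q_2 − 0.7045·q_3 = (-1.8525, 0.2360, 0.3540, 0.2655, 2.1475).

u_4 = (-1.8525, 0.2360, 0.3540, 0.2655, 2.1475)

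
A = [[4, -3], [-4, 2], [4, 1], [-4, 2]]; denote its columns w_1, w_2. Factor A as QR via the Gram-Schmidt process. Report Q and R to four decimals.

q_1 = w_1/‖w_1‖ = (4, -4, 4, -4)/8.0000 = (0.5000, -0.5000, 0.5000, -0.5000).
r_{12} = q_1·w_2 = -3.0000.
u_2 = w_2 + 3.0000·q_1 = (-1.5000, 0.5000, 2.5000, 0.5000).
‖u_2‖ = 3.0000, so q_2 = (-0.5000, 0.1667, 0.8333, 0.1667).

Q = [[0.5000, -0.5000], [-0.5000, 0.1667], [0.5000, 0.8333], [-0.5000, 0.1667]], R = [[8.0000, -3.0000], [0.0000, 3.0000]]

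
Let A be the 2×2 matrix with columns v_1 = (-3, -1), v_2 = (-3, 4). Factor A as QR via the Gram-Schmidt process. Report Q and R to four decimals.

v_1 = (-3, -1); ‖v_1‖ = 3.1623, so e_1 = (-0.9487, -0.3162).
e_1·v_2 = (-0.9487)·(-3) + (-0.3162)·4 = 1.5811.
u_2 = v_2 − 1.5811·e_1 = (-1.5000, 4.5000).
‖u_2‖ = 4.7434, so e_2 = (-0.3162, 0.9487).

Q = [[-0.9487, -0.3162], [-0.3162, 0.9487]], R = [[3.1623, 1.5811], [0.0000, 4.7434]]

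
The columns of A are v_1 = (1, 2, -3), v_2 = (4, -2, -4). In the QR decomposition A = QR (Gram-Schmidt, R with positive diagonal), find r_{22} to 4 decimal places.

e_1 = v_1/‖v_1‖ = (1, 2, -3)/3.7417 = (0.2673, 0.5345, -0.8018).
r_{12} = e_1·v_2 = 3.2071.
u_2 = v_2 − 3.2071·e_1 = (3.1429, -3.7143, -1.4286).
r_{22} = ‖u_2‖ = 5.0709.

r_{22} = 5.0709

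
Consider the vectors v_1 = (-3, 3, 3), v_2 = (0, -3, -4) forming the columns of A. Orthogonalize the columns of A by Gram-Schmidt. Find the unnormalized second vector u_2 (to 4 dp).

u_2 = (-2.3333, -0.6667, -1.6667)

v_1 = (-3, 3, 3); ‖v_1‖ = 5.1962, so q_1 = (-0.5774, 0.5774, 0.5774).
q_1·v_2 = (-0.5774)·0 + 0.5774·(-3) + 0.5774·(-4) = -4.0415.
u_2 = v_2 + 4.0415·q_1 = (-2.3333, -0.6667, -1.6667).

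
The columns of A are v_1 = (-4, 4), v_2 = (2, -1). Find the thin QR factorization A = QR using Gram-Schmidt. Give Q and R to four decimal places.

v_1 = (-4, 4); ‖v_1‖ = 5.6569, so q_1 = (-0.7071, 0.7071).
q_1·v_2 = (-0.7071)·2 + 0.7071·(-1) = -2.1213.
u_2 = v_2 + 2.1213·q_1 = (0.5000, 0.5000).
‖u_2‖ = 0.7071, so q_2 = (0.7071, 0.7071).

Q = [[-0.7071, 0.7071], [0.7071, 0.7071]], R = [[5.6569, -2.1213], [0.0000, 0.7071]]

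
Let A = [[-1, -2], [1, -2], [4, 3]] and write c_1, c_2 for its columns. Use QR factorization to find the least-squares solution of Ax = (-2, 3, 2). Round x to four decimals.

x = (1.0679, -0.5185)

c_1 = (-1, 1, 4); ‖c_1‖ = 4.2426, so e_1 = (-0.2357, 0.2357, 0.9428).
e_1·c_2 = (-0.2357)·(-2) + 0.2357·(-2) + 0.9428·3 = 2.8284.
u_2 = c_2 − 2.8284·e_1 = (-1.3333, -2.6667, 0.3333).
‖u_2‖ = 3.0000, so e_2 = (-0.4444, -0.8889, 0.1111).
Qᵀb = (3.0641, -1.5556).
Back-substitute: x_2 = -1.5556/3.0000 = -0.5185.
x_1 = (3.0641 − 2.8284·(-0.5185))/4.2426 = 1.0679.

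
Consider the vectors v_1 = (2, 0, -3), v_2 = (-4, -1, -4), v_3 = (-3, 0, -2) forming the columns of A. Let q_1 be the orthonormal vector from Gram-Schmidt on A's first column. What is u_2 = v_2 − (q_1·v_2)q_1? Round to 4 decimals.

q_1 = v_1/‖v_1‖ = (2, 0, -3)/3.6056 = (0.5547, 0.0000, -0.8321).
r_{12} = q_1·v_2 = 1.1094.
u_2 = v_2 − 1.1094·q_1 = (-4.6154, -1.0000, -3.0769).

u_2 = (-4.6154, -1.0000, -3.0769)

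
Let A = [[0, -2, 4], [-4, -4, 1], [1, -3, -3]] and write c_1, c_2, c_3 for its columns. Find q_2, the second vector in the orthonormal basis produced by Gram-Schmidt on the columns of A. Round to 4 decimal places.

q_2 = (-0.4581, -0.2156, -0.8623)

q_1 = c_1/‖c_1‖ = (0, -4, 1)/4.1231 = (0.0000, -0.9701, 0.2425).
r_{12} = q_1·c_2 = 3.1530.
u_2 = c_2 − 3.1530·q_1 = (-2.0000, -0.9412, -3.7647).
‖u_2‖ = 4.3656, so q_2 = (-0.4581, -0.2156, -0.8623).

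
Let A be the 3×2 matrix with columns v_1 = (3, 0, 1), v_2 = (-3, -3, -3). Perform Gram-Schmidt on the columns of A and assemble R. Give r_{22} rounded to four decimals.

r_{22} = 3.5496

v_1 = (3, 0, 1); ‖v_1‖ = 3.1623, so q_1 = (0.9487, 0.0000, 0.3162).
q_1·v_2 = 0.9487·(-3) + 0.0000·(-3) + 0.3162·(-3) = -3.7947.
u_2 = v_2 + 3.7947·q_1 = (0.6000, -3.0000, -1.8000).
r_{22} = ‖u_2‖ = 3.5496.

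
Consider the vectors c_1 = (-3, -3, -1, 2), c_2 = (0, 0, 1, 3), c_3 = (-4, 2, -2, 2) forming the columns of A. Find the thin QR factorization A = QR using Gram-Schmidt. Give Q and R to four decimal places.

q_1 = c_1/‖c_1‖ = (-3, -3, -1, 2)/4.7958 = (-0.6255, -0.6255, -0.2085, 0.4170).
r_{12} = q_1·c_2 = 1.0426.
u_2 = c_2 − 1.0426·q_1 = (0.6522, 0.6522, 1.2174, 2.5652).
‖u_2‖ = 2.9855, so q_2 = (0.2184, 0.2184, 0.4078, 0.8592).
r_{13} = q_1·c_3 = 2.5022; r_{23} = q_2·c_3 = 0.4660.
u_3 = c_3 − 2.5022·q_1 − 0.4660·q_2 = (-2.5366, 3.4634, -1.6683, 0.5561).
‖u_3‖ = 4.6392, so q_3 = (-0.5468, 0.7466, -0.3596, 0.1199).

Q = [[-0.6255, 0.2184, -0.5468], [-0.6255, 0.2184, 0.7466], [-0.2085, 0.4078, -0.3596], [0.4170, 0.8592, 0.1199]], R = [[4.7958, 1.0426, 2.5022], [0.0000, 2.9855, 0.4660], [0.0000, 0.0000, 4.6392]]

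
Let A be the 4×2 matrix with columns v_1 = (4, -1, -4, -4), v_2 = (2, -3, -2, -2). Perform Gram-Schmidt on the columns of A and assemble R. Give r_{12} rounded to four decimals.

r_{12} = 3.8571

v_1 = (4, -1, -4, -4); ‖v_1‖ = 7.0000, so q_1 = (0.5714, -0.1429, -0.5714, -0.5714).
r_{12} = q_1·v_2 = 3.8571.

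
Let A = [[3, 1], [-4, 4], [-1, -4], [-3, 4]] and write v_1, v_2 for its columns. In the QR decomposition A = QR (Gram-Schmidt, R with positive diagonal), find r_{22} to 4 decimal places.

e_1 = v_1/‖v_1‖ = (3, -4, -1, -3)/5.9161 = (0.5071, -0.6761, -0.1690, -0.5071).
r_{12} = e_1·v_2 = -3.5496.
u_2 = v_2 + 3.5496·e_1 = (2.8000, 1.6000, -4.6000, 2.2000).
r_{22} = ‖u_2‖ = 6.0332.

r_{22} = 6.0332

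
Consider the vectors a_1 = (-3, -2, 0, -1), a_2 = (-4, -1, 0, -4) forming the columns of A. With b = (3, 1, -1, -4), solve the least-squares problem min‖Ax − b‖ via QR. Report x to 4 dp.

x = (-2.0652, 1.2174)

a_1 = (-3, -2, 0, -1); ‖a_1‖ = 3.7417, so e_1 = (-0.8018, -0.5345, 0.0000, -0.2673).
e_1·a_2 = (-0.8018)·(-4) + (-0.5345)·(-1) + 0.0000·0 + (-0.2673)·(-4) = 4.8107.
u_2 = a_2 − 4.8107·e_1 = (-0.1429, 1.5714, 0.0000, -2.7143).
‖u_2‖ = 3.1396, so e_2 = (-0.0455, 0.5005, 0.0000, -0.8645).
Qᵀb = (-1.8708, 3.8221).
Back-substitute: x_2 = 3.8221/3.1396 = 1.2174.
x_1 = (-1.8708 − 4.8107·1.2174)/3.7417 = -2.0652.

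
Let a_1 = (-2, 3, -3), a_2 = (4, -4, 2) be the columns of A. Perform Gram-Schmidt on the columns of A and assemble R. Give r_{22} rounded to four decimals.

r_{22} = 2.2962

a_1 = (-2, 3, -3); ‖a_1‖ = 4.6904, so q_1 = (-0.4264, 0.6396, -0.6396).
q_1·a_2 = (-0.4264)·4 + 0.6396·(-4) + (-0.6396)·2 = -5.5432.
u_2 = a_2 + 5.5432·q_1 = (1.6364, -0.4545, -1.5455).
r_{22} = ‖u_2‖ = 2.2962.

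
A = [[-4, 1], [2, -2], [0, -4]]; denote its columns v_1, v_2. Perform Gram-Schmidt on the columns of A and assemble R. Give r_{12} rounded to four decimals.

v_1 = (-4, 2, 0); ‖v_1‖ = 4.4721, so q_1 = (-0.8944, 0.4472, 0.0000).
r_{12} = q_1·v_2 = -1.7889.

r_{12} = -1.7889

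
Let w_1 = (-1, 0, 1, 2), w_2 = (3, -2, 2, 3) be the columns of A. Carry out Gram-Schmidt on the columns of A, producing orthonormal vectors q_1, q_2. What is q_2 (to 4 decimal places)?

q_1 = w_1/‖w_1‖ = (-1, 0, 1, 2)/2.4495 = (-0.4082, 0.0000, 0.4082, 0.8165).
r_{12} = q_1·w_2 = 2.0412.
u_2 = w_2 − 2.0412·q_1 = (3.8333, -2.0000, 1.1667, 1.3333).
‖u_2‖ = 4.6726, so q_2 = (0.8204, -0.4280, 0.2497, 0.2854).

q_2 = (0.8204, -0.4280, 0.2497, 0.2854)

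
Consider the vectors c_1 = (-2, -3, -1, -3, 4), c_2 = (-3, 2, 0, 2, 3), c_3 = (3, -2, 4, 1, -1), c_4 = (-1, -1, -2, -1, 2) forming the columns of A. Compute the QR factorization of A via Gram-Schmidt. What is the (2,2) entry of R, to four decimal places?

c_1 = (-2, -3, -1, -3, 4); ‖c_1‖ = 6.2450, so q_1 = (-0.3203, -0.4804, -0.1601, -0.4804, 0.6405).
q_1·c_2 = (-0.3203)·(-3) + (-0.4804)·2 + (-0.1601)·0 + (-0.4804)·2 + 0.6405·3 = 0.9608.
u_2 = c_2 − 0.9608·q_1 = (-2.6923, 2.4615, 0.1538, 2.4615, 2.3846).
r_{22} = ‖u_2‖ = 5.0077.

r_{22} = 5.0077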